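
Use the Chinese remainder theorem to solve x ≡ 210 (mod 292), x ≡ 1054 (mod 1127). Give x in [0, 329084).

Write x = 210 + 292·k. Then 292·k ≡ 1054 − 210 ≡ 844 (mod 1127).
Need 292⁻¹ mod 1127. Extended Euclid on (1127, 292):
1127 = 3×292 + 251
292 = 1×251 + 41
251 = 6×41 + 5
41 = 8×5 + 1
5 = 5×1 + 0
Back-substitute:
1 = 41 − 8·5
1 = −8·251 + 49·41
1 = 49·292 − 57·251
1 = −57·1127 + 220·292
292⁻¹ ≡ 220 (mod 1127), so k ≡ 220·844 ≡ 852 (mod 1127).
x = 210 + 292·852 = 248994.

248994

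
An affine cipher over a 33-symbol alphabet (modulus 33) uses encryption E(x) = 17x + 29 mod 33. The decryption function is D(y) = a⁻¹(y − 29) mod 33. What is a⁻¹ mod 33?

Run Euclid on (33, 17):
33 = 1·17 + 16
17 = 1·16 + 1
16 = 16·1 + 0
gcd = 1, so the inverse exists. Back-substitute:
1 = 17 − 16
1 = −33 + 2·17
So 17·2 ≡ 1 (mod 33).

2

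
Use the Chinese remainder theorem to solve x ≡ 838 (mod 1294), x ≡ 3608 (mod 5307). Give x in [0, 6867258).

258344

Write x = 838 + 1294·k. Then 1294·k ≡ 3608 − 838 ≡ 2770 (mod 5307).
Need 1294⁻¹ mod 5307. Extended Euclid on (5307, 1294):
5307 = 4*1294 + 131
1294 = 9*131 + 115
131 = 1*115 + 16
115 = 7*16 + 3
16 = 5*3 + 1
3 = 3*1 + 0
Back-substitute:
1 = 16 − 5·3
1 = −5·115 + 36·16
1 = 36·131 − 41·115
1 = −41·1294 + 405·131
1 = 405·5307 − 1661·1294
1294⁻¹ ≡ 3646 (mod 5307), so k ≡ 3646·2770 ≡ 199 (mod 5307).
x = 838 + 1294·199 = 258344.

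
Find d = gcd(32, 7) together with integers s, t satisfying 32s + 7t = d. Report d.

1

Apply Euclid's algorithm to 32 and 7:
32 = 4·7 + 4
7 = 1·4 + 3
4 = 1·3 + 1
3 = 3·1 + 0
gcd(32, 7) = 1.
Express as a combination:
1 = 4 − 3
1 = −7 + 2·4
1 = 2·32 − 9·7
So 1 = (2)·32 + (-9)·7.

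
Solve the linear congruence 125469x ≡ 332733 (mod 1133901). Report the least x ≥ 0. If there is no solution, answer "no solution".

gcd(125469, 1133901):
1133901 = 9*125469 + 4680
125469 = 26*4680 + 3789
4680 = 1*3789 + 891
3789 = 4*891 + 225
891 = 3*225 + 216
225 = 1*216 + 9
216 = 24*9 + 0
gcd = 9, but 9 ∤ 332733, so the congruence has no solution.

no solution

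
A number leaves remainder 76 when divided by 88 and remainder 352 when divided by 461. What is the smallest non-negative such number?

Write x = 76 + 88·k. Then 88·k ≡ 352 − 76 ≡ 276 (mod 461).
Need 88⁻¹ mod 461. Extended Euclid on (461, 88):
461 = 5×88 + 21
88 = 4×21 + 4
21 = 5×4 + 1
4 = 4×1 + 0
Back-substitute:
1 = 21 − 5·4
1 = −5·88 + 21·21
1 = 21·461 − 110·88
88⁻¹ ≡ 351 (mod 461), so k ≡ 351·276 ≡ 66 (mod 461).
x = 76 + 88·66 = 5884.

5884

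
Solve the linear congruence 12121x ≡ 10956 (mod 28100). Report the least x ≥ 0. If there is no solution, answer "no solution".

First find gcd(12121, 28100):
28100 = 2×12121 + 3858
12121 = 3×3858 + 547
3858 = 7×547 + 29
547 = 18×29 + 25
29 = 1×25 + 4
25 = 6×4 + 1
4 = 4×1 + 0
gcd = 1, so a unique solution mod 28100 exists.
Back-substitute for the Bézout coefficients:
1 = 25 − 6·4
1 = −6·29 + 7·25
1 = 7·547 − 132·29
1 = −132·3858 + 931·547
1 = 931·12121 − 2925·3858
1 = −2925·28100 + 6781·12121
So 12121·(6781) ≡ 1 (mod 28100), giving 12121⁻¹ ≡ 6781.
x ≡ 12121⁻¹·10956 ≡ 6781·10956 ≡ 24336 (mod 28100).

24336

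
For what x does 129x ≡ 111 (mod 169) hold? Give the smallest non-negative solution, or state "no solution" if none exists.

First find gcd(129, 169):
169 = 1*129 + 40
129 = 3*40 + 9
40 = 4*9 + 4
9 = 2*4 + 1
4 = 4*1 + 0
gcd = 1, so a unique solution mod 169 exists.
Back-substitute for the Bézout coefficients:
1 = 9 − 2·4
1 = −2·40 + 9·9
1 = 9·129 − 29·40
1 = −29·169 + 38·129
So 129·(38) ≡ 1 (mod 169), giving 129⁻¹ ≡ 38.
x ≡ 129⁻¹·111 ≡ 38·111 ≡ 162 (mod 169).

162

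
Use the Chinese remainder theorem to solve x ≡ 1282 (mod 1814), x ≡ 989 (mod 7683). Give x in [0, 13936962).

Write x = 1282 + 1814·k. Then 1814·k ≡ 989 − 1282 ≡ 7390 (mod 7683).
Need 1814⁻¹ mod 7683. Extended Euclid on (7683, 1814):
7683 = 4·1814 + 427
1814 = 4·427 + 106
427 = 4·106 + 3
106 = 35·3 + 1
3 = 3·1 + 0
Back-substitute:
1 = 106 − 35·3
1 = −35·427 + 141·106
1 = 141·1814 − 599·427
1 = −599·7683 + 2537·1814
1814⁻¹ ≡ 2537 (mod 7683), so k ≡ 2537·7390 ≡ 1910 (mod 7683).
x = 1282 + 1814·1910 = 3466022.

3466022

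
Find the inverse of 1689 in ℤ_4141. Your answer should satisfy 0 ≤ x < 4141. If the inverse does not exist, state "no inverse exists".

Extended Euclidean algorithm:
4141 = 2·1689 + 763
1689 = 2·763 + 163
763 = 4·163 + 111
163 = 1·111 + 52
111 = 2·52 + 7
52 = 7·7 + 3
7 = 2·3 + 1
3 = 3·1 + 0
Since gcd(1689, 4141) = 1, back-substitute to write 1 as a combination:
1 = 7 − 2·3
1 = −2·52 + 15·7
1 = 15·111 − 32·52
1 = −32·163 + 47·111
1 = 47·763 − 220·163
1 = −220·1689 + 487·763
1 = 487·4141 − 1194·1689
Hence 1689⁻¹ ≡ -1194 ≡ 2947 (mod 4141).

2947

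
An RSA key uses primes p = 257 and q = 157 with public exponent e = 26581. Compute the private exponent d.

22909

φ(n) = (p−1)(q−1) = 256·156 = 39936.
Need d with 26581·d ≡ 1 (mod 39936). Apply the extended Euclidean algorithm:
39936 = 1×26581 + 13355
26581 = 1×13355 + 13226
13355 = 1×13226 + 129
13226 = 102×129 + 68
129 = 1×68 + 61
68 = 1×61 + 7
61 = 8×7 + 5
7 = 1×5 + 2
5 = 2×2 + 1
2 = 2×1 + 0
Back-substitute:
1 = 5 − 2·2
1 = −2·7 + 3·5
1 = 3·61 − 26·7
1 = −26·68 + 29·61
1 = 29·129 − 55·68
1 = −55·13226 + 5639·129
1 = 5639·13355 − 5694·13226
1 = −5694·26581 + 11333·13355
1 = 11333·39936 − 17027·26581
So 26581·(-17027) ≡ 1 (mod 39936), hence d ≡ -17027 ≡ 22909 (mod 39936).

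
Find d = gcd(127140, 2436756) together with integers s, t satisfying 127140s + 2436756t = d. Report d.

12

Repeated division:
2436756 = 19×127140 + 21096
127140 = 6×21096 + 564
21096 = 37×564 + 228
564 = 2×228 + 108
228 = 2×108 + 12
108 = 9×12 + 0
gcd(127140, 2436756) = 12.
Working backward:
12 = 228 − 2·108
12 = −2·564 + 5·228
12 = 5·21096 − 187·564
12 = −187·127140 + 1127·21096
12 = 1127·2436756 − 21600·127140
So 12 = (1127)·2436756 + (-21600)·127140.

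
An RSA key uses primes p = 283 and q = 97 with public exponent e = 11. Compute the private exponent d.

φ(n) = (p−1)(q−1) = 282·96 = 27072.
Need d with 11·d ≡ 1 (mod 27072). Apply the extended Euclidean algorithm:
27072 = 2461*11 + 1
11 = 11*1 + 0
Back-substitute:
1 = 27072 − 2461·11
So 11·(-2461) ≡ 1 (mod 27072), hence d ≡ -2461 ≡ 24611 (mod 27072).

24611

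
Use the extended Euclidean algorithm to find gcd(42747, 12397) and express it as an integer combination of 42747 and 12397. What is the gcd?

1

Apply Euclid's algorithm to 42747 and 12397:
42747 = 3×12397 + 5556
12397 = 2×5556 + 1285
5556 = 4×1285 + 416
1285 = 3×416 + 37
416 = 11×37 + 9
37 = 4×9 + 1
9 = 9×1 + 0
gcd(42747, 12397) = 1.
Back-substituting:
1 = 37 − 4·9
1 = −4·416 + 45·37
1 = 45·1285 − 139·416
1 = −139·5556 + 601·1285
1 = 601·12397 − 1341·5556
1 = −1341·42747 + 4624·12397
So 1 = (-1341)·42747 + (4624)·12397.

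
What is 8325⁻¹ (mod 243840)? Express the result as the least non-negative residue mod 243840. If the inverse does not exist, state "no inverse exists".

no inverse exists

Euclidean algorithm on 243840, 8325:
243840 = 29*8325 + 2415
8325 = 3*2415 + 1080
2415 = 2*1080 + 255
1080 = 4*255 + 60
255 = 4*60 + 15
60 = 4*15 + 0
The gcd is 15, not 1, hence no inverse exists.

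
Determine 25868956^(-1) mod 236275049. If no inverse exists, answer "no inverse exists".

57311616

Apply the Euclidean algorithm to 236275049 and 25868956:
236275049 = 9*25868956 + 3454445
25868956 = 7*3454445 + 1687841
3454445 = 2*1687841 + 78763
1687841 = 21*78763 + 33818
78763 = 2*33818 + 11127
33818 = 3*11127 + 437
11127 = 25*437 + 202
437 = 2*202 + 33
202 = 6*33 + 4
33 = 8*4 + 1
4 = 4*1 + 0
Since gcd(25868956, 236275049) = 1, back-substitute to write 1 as a combination:
1 = 33 − 8·4
1 = −8·202 + 49·33
1 = 49·437 − 106·202
1 = −106·11127 + 2699·437
1 = 2699·33818 − 8203·11127
1 = −8203·78763 + 19105·33818
1 = 19105·1687841 − 409408·78763
1 = −409408·3454445 + 837921·1687841
1 = 837921·25868956 − 6274855·3454445
1 = −6274855·236275049 + 57311616·25868956
So 25868956·57311616 ≡ 1 (mod 236275049).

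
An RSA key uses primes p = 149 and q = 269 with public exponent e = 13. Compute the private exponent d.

φ(n) = (p−1)(q−1) = 148·268 = 39664.
Need d with 13·d ≡ 1 (mod 39664). Apply the extended Euclidean algorithm:
39664 = 3051*13 + 1
13 = 13*1 + 0
Back-substitute:
1 = 39664 − 3051·13
So 13·(-3051) ≡ 1 (mod 39664), hence d ≡ -3051 ≡ 36613 (mod 39664).

36613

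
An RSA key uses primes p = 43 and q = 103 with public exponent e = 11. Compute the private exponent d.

φ(n) = (p−1)(q−1) = 42·102 = 4284.
Need d with 11·d ≡ 1 (mod 4284). Apply the extended Euclidean algorithm:
4284 = 389·11 + 5
11 = 2·5 + 1
5 = 5·1 + 0
Back-substitute:
1 = 11 − 2·5
1 = −2·4284 + 779·11
So 11·779 ≡ 1 (mod 4284), hence d = 779.

779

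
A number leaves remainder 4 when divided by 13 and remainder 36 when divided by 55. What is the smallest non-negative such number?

Write x = 4 + 13·k. Then 13·k ≡ 36 − 4 ≡ 32 (mod 55).
Need 13⁻¹ mod 55. Extended Euclid on (55, 13):
55 = 4*13 + 3
13 = 4*3 + 1
3 = 3*1 + 0
Back-substitute:
1 = 13 − 4·3
1 = −4·55 + 17·13
13⁻¹ ≡ 17 (mod 55), so k ≡ 17·32 ≡ 49 (mod 55).
x = 4 + 13·49 = 641.

641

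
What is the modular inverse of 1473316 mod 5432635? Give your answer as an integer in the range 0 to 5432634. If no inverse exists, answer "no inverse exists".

no inverse exists

Compute gcd(1473316, 5432635):
5432635 = 3*1473316 + 1012687
1473316 = 1*1012687 + 460629
1012687 = 2*460629 + 91429
460629 = 5*91429 + 3484
91429 = 26*3484 + 845
3484 = 4*845 + 104
845 = 8*104 + 13
104 = 8*13 + 0
gcd(1473316, 5432635) = 13 ≠ 1, so 1473316 has no multiplicative inverse modulo 5432635.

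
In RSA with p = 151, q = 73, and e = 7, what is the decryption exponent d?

φ(n) = (p−1)(q−1) = 150·72 = 10800.
Need d with 7·d ≡ 1 (mod 10800). Apply the extended Euclidean algorithm:
10800 = 1542·7 + 6
7 = 1·6 + 1
6 = 6·1 + 0
Back-substitute:
1 = 7 − 6
1 = −10800 + 1543·7
So 7·1543 ≡ 1 (mod 10800), hence d = 1543.

1543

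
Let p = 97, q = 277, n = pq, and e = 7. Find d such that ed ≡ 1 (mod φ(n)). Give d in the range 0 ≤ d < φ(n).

φ(n) = (p−1)(q−1) = 96·276 = 26496.
Need d with 7·d ≡ 1 (mod 26496). Apply the extended Euclidean algorithm:
26496 = 3785·7 + 1
7 = 7·1 + 0
Back-substitute:
1 = 26496 − 3785·7
So 7·(-3785) ≡ 1 (mod 26496), hence d ≡ -3785 ≡ 22711 (mod 26496).

22711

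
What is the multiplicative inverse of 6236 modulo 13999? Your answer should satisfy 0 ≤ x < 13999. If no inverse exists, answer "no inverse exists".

Extended Euclidean algorithm:
13999 = 2*6236 + 1527
6236 = 4*1527 + 128
1527 = 11*128 + 119
128 = 1*119 + 9
119 = 13*9 + 2
9 = 4*2 + 1
2 = 2*1 + 0
The gcd is 1. Working backward:
1 = 9 − 4·2
1 = −4·119 + 53·9
1 = 53·128 − 57·119
1 = −57·1527 + 680·128
1 = 680·6236 − 2777·1527
1 = −2777·13999 + 6234·6236
So 6236·6234 ≡ 1 (mod 13999).

6234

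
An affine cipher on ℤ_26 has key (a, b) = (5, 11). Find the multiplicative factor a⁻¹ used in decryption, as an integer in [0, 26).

gcd(26, 5) by repeated division:
26 = 5·5 + 1
5 = 5·1 + 0
The gcd is 1. Working backward:
1 = 26 − 5·5
Thus 5·(-5) ≡ 1 (mod 26); reducing, -5 mod 26 = 21.

21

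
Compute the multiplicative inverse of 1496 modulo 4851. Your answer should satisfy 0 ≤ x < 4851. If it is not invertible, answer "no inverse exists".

no inverse exists

Euclidean algorithm on 4851, 1496:
4851 = 3×1496 + 363
1496 = 4×363 + 44
363 = 8×44 + 11
44 = 4×11 + 0
Since gcd = 11 > 1, 1496 is not a unit mod 4851.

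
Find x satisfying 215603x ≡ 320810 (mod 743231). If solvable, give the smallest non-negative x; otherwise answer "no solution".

591248

First find gcd(215603, 743231):
743231 = 3×215603 + 96422
215603 = 2×96422 + 22759
96422 = 4×22759 + 5386
22759 = 4×5386 + 1215
5386 = 4×1215 + 526
1215 = 2×526 + 163
526 = 3×163 + 37
163 = 4×37 + 15
37 = 2×15 + 7
15 = 2×7 + 1
7 = 7×1 + 0
gcd = 1, so a unique solution mod 743231 exists.
Back-substitute for the Bézout coefficients:
1 = 15 − 2·7
1 = −2·37 + 5·15
1 = 5·163 − 22·37
1 = −22·526 + 71·163
1 = 71·1215 − 164·526
1 = −164·5386 + 727·1215
1 = 727·22759 − 3072·5386
1 = −3072·96422 + 13015·22759
1 = 13015·215603 − 29102·96422
1 = −29102·743231 + 100321·215603
So 215603·(100321) ≡ 1 (mod 743231), giving 215603⁻¹ ≡ 100321.
x ≡ 215603⁻¹·320810 ≡ 100321·320810 ≡ 591248 (mod 743231).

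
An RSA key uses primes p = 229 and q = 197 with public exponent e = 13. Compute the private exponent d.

37813

φ(n) = (p−1)(q−1) = 228·196 = 44688.
Need d with 13·d ≡ 1 (mod 44688). Apply the extended Euclidean algorithm:
44688 = 3437·13 + 7
13 = 1·7 + 6
7 = 1·6 + 1
6 = 6·1 + 0
Back-substitute:
1 = 7 − 6
1 = −13 + 2·7
1 = 2·44688 − 6875·13
So 13·(-6875) ≡ 1 (mod 44688), hence d ≡ -6875 ≡ 37813 (mod 44688).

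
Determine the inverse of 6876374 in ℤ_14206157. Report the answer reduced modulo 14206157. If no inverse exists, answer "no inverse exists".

gcd(14206157, 6876374) by repeated division:
14206157 = 2*6876374 + 453409
6876374 = 15*453409 + 75239
453409 = 6*75239 + 1975
75239 = 38*1975 + 189
1975 = 10*189 + 85
189 = 2*85 + 19
85 = 4*19 + 9
19 = 2*9 + 1
9 = 9*1 + 0
gcd = 1, so the inverse exists. Back-substitute:
1 = 19 − 2·9
1 = −2·85 + 9·19
1 = 9·189 − 20·85
1 = −20·1975 + 209·189
1 = 209·75239 − 7962·1975
1 = −7962·453409 + 47981·75239
1 = 47981·6876374 − 727677·453409
1 = −727677·14206157 + 1503335·6876374
So 6876374·1503335 ≡ 1 (mod 14206157).

1503335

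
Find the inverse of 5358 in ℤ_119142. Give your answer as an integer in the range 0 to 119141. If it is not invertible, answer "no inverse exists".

Euclidean algorithm on 119142, 5358:
119142 = 22·5358 + 1266
5358 = 4·1266 + 294
1266 = 4·294 + 90
294 = 3·90 + 24
90 = 3·24 + 18
24 = 1·18 + 6
18 = 3·6 + 0
gcd(5358, 119142) = 6 ≠ 1, so 5358 has no multiplicative inverse modulo 119142.

no inverse exists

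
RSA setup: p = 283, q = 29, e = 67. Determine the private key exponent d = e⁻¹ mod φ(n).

5539

φ(n) = (p−1)(q−1) = 282·28 = 7896.
Need d with 67·d ≡ 1 (mod 7896). Apply the extended Euclidean algorithm:
7896 = 117×67 + 57
67 = 1×57 + 10
57 = 5×10 + 7
10 = 1×7 + 3
7 = 2×3 + 1
3 = 3×1 + 0
Back-substitute:
1 = 7 − 2·3
1 = −2·10 + 3·7
1 = 3·57 − 17·10
1 = −17·67 + 20·57
1 = 20·7896 − 2357·67
So 67·(-2357) ≡ 1 (mod 7896), hence d ≡ -2357 ≡ 5539 (mod 7896).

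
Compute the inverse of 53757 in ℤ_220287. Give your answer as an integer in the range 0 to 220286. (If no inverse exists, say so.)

Euclidean algorithm on 220287, 53757:
220287 = 4×53757 + 5259
53757 = 10×5259 + 1167
5259 = 4×1167 + 591
1167 = 1×591 + 576
591 = 1×576 + 15
576 = 38×15 + 6
15 = 2×6 + 3
6 = 2×3 + 0
Since gcd = 3 > 1, 53757 is not a unit mod 220287.

no inverse exists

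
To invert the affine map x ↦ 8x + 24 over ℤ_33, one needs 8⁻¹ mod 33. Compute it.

gcd(33, 8) by repeated division:
33 = 4*8 + 1
8 = 8*1 + 0
gcd = 1, so the inverse exists. Back-substitute:
1 = 33 − 4·8
Hence 8⁻¹ ≡ -4 ≡ 29 (mod 33).

29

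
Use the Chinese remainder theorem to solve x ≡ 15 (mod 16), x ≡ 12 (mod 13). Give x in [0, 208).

207

Write x = 15 + 16·k. Then 16·k ≡ 12 − 15 ≡ 10 (mod 13).
Need 16⁻¹ mod 13. Extended Euclid on (13, 3):
13 = 4*3 + 1
3 = 3*1 + 0
Back-substitute:
1 = 13 − 4·3
16⁻¹ ≡ 9 (mod 13), so k ≡ 9·10 ≡ 12 (mod 13).
x = 15 + 16·12 = 207.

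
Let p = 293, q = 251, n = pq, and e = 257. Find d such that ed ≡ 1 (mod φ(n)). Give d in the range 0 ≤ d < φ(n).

30393

φ(n) = (p−1)(q−1) = 292·250 = 73000.
Need d with 257·d ≡ 1 (mod 73000). Apply the extended Euclidean algorithm:
73000 = 284·257 + 12
257 = 21·12 + 5
12 = 2·5 + 2
5 = 2·2 + 1
2 = 2·1 + 0
Back-substitute:
1 = 5 − 2·2
1 = −2·12 + 5·5
1 = 5·257 − 107·12
1 = −107·73000 + 30393·257
So 257·30393 ≡ 1 (mod 73000), hence d = 30393.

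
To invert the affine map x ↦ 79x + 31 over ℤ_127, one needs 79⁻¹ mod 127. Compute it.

Apply the Euclidean algorithm to 127 and 79:
127 = 1*79 + 48
79 = 1*48 + 31
48 = 1*31 + 17
31 = 1*17 + 14
17 = 1*14 + 3
14 = 4*3 + 2
3 = 1*2 + 1
2 = 2*1 + 0
The gcd is 1. Working backward:
1 = 3 − 2
1 = −14 + 5·3
1 = 5·17 − 6·14
1 = −6·31 + 11·17
1 = 11·48 − 17·31
1 = −17·79 + 28·48
1 = 28·127 − 45·79
So 79·(-45) ≡ 1 (mod 127), and -45 ≡ 82 (mod 127).

82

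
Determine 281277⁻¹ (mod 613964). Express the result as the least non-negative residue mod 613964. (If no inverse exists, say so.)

593817

Run Euclid on (613964, 281277):
613964 = 2·281277 + 51410
281277 = 5·51410 + 24227
51410 = 2·24227 + 2956
24227 = 8·2956 + 579
2956 = 5·579 + 61
579 = 9·61 + 30
61 = 2·30 + 1
30 = 30·1 + 0
Since gcd(281277, 613964) = 1, back-substitute to write 1 as a combination:
1 = 61 − 2·30
1 = −2·579 + 19·61
1 = 19·2956 − 97·579
1 = −97·24227 + 795·2956
1 = 795·51410 − 1687·24227
1 = −1687·281277 + 9230·51410
1 = 9230·613964 − 20147·281277
Thus 281277·(-20147) ≡ 1 (mod 613964); reducing, -20147 mod 613964 = 593817.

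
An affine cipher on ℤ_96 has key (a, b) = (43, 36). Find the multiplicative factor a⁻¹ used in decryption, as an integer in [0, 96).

Apply the Euclidean algorithm to 96 and 43:
96 = 2*43 + 10
43 = 4*10 + 3
10 = 3*3 + 1
3 = 3*1 + 0
Since gcd(43, 96) = 1, back-substitute to write 1 as a combination:
1 = 10 − 3·3
1 = −3·43 + 13·10
1 = 13·96 − 29·43
Thus 43·(-29) ≡ 1 (mod 96); reducing, -29 mod 96 = 67.

67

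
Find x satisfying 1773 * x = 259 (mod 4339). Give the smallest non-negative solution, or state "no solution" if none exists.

First find gcd(1773, 4339):
4339 = 2*1773 + 793
1773 = 2*793 + 187
793 = 4*187 + 45
187 = 4*45 + 7
45 = 6*7 + 3
7 = 2*3 + 1
3 = 3*1 + 0
gcd = 1, so a unique solution mod 4339 exists.
Back-substitute for the Bézout coefficients:
1 = 7 − 2·3
1 = −2·45 + 13·7
1 = 13·187 − 54·45
1 = −54·793 + 229·187
1 = 229·1773 − 512·793
1 = −512·4339 + 1253·1773
So 1773·(1253) ≡ 1 (mod 4339), giving 1773⁻¹ ≡ 1253.
x ≡ 1773⁻¹·259 ≡ 1253·259 ≡ 3441 (mod 4339).

3441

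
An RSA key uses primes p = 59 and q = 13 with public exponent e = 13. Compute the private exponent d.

589

φ(n) = (p−1)(q−1) = 58·12 = 696.
Need d with 13·d ≡ 1 (mod 696). Apply the extended Euclidean algorithm:
696 = 53*13 + 7
13 = 1*7 + 6
7 = 1*6 + 1
6 = 6*1 + 0
Back-substitute:
1 = 7 − 6
1 = −13 + 2·7
1 = 2·696 − 107·13
So 13·(-107) ≡ 1 (mod 696), hence d ≡ -107 ≡ 589 (mod 696).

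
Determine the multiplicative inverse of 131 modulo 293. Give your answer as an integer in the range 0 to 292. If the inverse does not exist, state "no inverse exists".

Extended Euclidean algorithm:
293 = 2*131 + 31
131 = 4*31 + 7
31 = 4*7 + 3
7 = 2*3 + 1
3 = 3*1 + 0
gcd = 1, so the inverse exists. Back-substitute:
1 = 7 − 2·3
1 = −2·31 + 9·7
1 = 9·131 − 38·31
1 = −38·293 + 85·131
So 131·85 ≡ 1 (mod 293).

85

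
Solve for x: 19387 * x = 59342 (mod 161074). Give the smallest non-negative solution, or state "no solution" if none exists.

First find gcd(19387, 161074):
161074 = 8*19387 + 5978
19387 = 3*5978 + 1453
5978 = 4*1453 + 166
1453 = 8*166 + 125
166 = 1*125 + 41
125 = 3*41 + 2
41 = 20*2 + 1
2 = 2*1 + 0
gcd = 1, so a unique solution mod 161074 exists.
Back-substitute for the Bézout coefficients:
1 = 41 − 20·2
1 = −20·125 + 61·41
1 = 61·166 − 81·125
1 = −81·1453 + 709·166
1 = 709·5978 − 2917·1453
1 = −2917·19387 + 9460·5978
1 = 9460·161074 − 78597·19387
So 19387·(-78597) ≡ 1 (mod 161074), giving 19387⁻¹ ≡ 82477.
x ≡ 19387⁻¹·59342 ≡ 82477·59342 ≡ 116644 (mod 161074).

116644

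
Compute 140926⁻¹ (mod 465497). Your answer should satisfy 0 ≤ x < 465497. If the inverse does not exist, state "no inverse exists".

322957

gcd(465497, 140926) by repeated division:
465497 = 3·140926 + 42719
140926 = 3·42719 + 12769
42719 = 3·12769 + 4412
12769 = 2·4412 + 3945
4412 = 1·3945 + 467
3945 = 8·467 + 209
467 = 2·209 + 49
209 = 4·49 + 13
49 = 3·13 + 10
13 = 1·10 + 3
10 = 3·3 + 1
3 = 3·1 + 0
Since gcd(140926, 465497) = 1, back-substitute to write 1 as a combination:
1 = 10 − 3·3
1 = −3·13 + 4·10
1 = 4·49 − 15·13
1 = −15·209 + 64·49
1 = 64·467 − 143·209
1 = −143·3945 + 1208·467
1 = 1208·4412 − 1351·3945
1 = −1351·12769 + 3910·4412
1 = 3910·42719 − 13081·12769
1 = −13081·140926 + 43153·42719
1 = 43153·465497 − 142540·140926
Thus 140926·(-142540) ≡ 1 (mod 465497); reducing, -142540 mod 465497 = 322957.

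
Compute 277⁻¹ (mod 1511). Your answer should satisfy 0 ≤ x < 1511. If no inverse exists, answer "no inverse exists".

1451

Extended Euclidean algorithm:
1511 = 5*277 + 126
277 = 2*126 + 25
126 = 5*25 + 1
25 = 25*1 + 0
gcd = 1, so the inverse exists. Back-substitute:
1 = 126 − 5·25
1 = −5·277 + 11·126
1 = 11·1511 − 60·277
Hence 277⁻¹ ≡ -60 ≡ 1451 (mod 1511).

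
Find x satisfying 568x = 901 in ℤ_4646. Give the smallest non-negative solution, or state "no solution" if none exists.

gcd(568, 4646):
4646 = 8·568 + 102
568 = 5·102 + 58
102 = 1·58 + 44
58 = 1·44 + 14
44 = 3·14 + 2
14 = 7·2 + 0
gcd = 2, but 2 ∤ 901, so the congruence has no solution.

no solution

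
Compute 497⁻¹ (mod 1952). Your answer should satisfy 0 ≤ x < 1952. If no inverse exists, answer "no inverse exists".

Run Euclid on (1952, 497):
1952 = 3×497 + 461
497 = 1×461 + 36
461 = 12×36 + 29
36 = 1×29 + 7
29 = 4×7 + 1
7 = 7×1 + 0
The gcd is 1. Working backward:
1 = 29 − 4·7
1 = −4·36 + 5·29
1 = 5·461 − 64·36
1 = −64·497 + 69·461
1 = 69·1952 − 271·497
Thus 497·(-271) ≡ 1 (mod 1952); reducing, -271 mod 1952 = 1681.

1681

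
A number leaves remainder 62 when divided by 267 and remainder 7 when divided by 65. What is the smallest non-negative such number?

5402

Write x = 62 + 267·k. Then 267·k ≡ 7 − 62 ≡ 10 (mod 65).
Need 267⁻¹ mod 65. Extended Euclid on (65, 7):
65 = 9*7 + 2
7 = 3*2 + 1
2 = 2*1 + 0
Back-substitute:
1 = 7 − 3·2
1 = −3·65 + 28·7
267⁻¹ ≡ 28 (mod 65), so k ≡ 28·10 ≡ 20 (mod 65).
x = 62 + 267·20 = 5402.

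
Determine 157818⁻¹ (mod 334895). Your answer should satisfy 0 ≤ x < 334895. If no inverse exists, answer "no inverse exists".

Apply the Euclidean algorithm to 334895 and 157818:
334895 = 2·157818 + 19259
157818 = 8·19259 + 3746
19259 = 5·3746 + 529
3746 = 7·529 + 43
529 = 12·43 + 13
43 = 3·13 + 4
13 = 3·4 + 1
4 = 4·1 + 0
The gcd is 1. Working backward:
1 = 13 − 3·4
1 = −3·43 + 10·13
1 = 10·529 − 123·43
1 = −123·3746 + 871·529
1 = 871·19259 − 4478·3746
1 = −4478·157818 + 36695·19259
1 = 36695·334895 − 77868·157818
Hence 157818⁻¹ ≡ -77868 ≡ 257027 (mod 334895).

257027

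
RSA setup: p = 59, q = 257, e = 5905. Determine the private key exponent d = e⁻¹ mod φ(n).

φ(n) = (p−1)(q−1) = 58·256 = 14848.
Need d with 5905·d ≡ 1 (mod 14848). Apply the extended Euclidean algorithm:
14848 = 2*5905 + 3038
5905 = 1*3038 + 2867
3038 = 1*2867 + 171
2867 = 16*171 + 131
171 = 1*131 + 40
131 = 3*40 + 11
40 = 3*11 + 7
11 = 1*7 + 4
7 = 1*4 + 3
4 = 1*3 + 1
3 = 3*1 + 0
Back-substitute:
1 = 4 − 3
1 = −7 + 2·4
1 = 2·11 − 3·7
1 = −3·40 + 11·11
1 = 11·131 − 36·40
1 = −36·171 + 47·131
1 = 47·2867 − 788·171
1 = −788·3038 + 835·2867
1 = 835·5905 − 1623·3038
1 = −1623·14848 + 4081·5905
So 5905·4081 ≡ 1 (mod 14848), hence d = 4081.

4081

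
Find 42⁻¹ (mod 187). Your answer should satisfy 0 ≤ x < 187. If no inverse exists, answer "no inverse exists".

Extended Euclidean algorithm:
187 = 4*42 + 19
42 = 2*19 + 4
19 = 4*4 + 3
4 = 1*3 + 1
3 = 3*1 + 0
Since gcd(42, 187) = 1, back-substitute to write 1 as a combination:
1 = 4 − 3
1 = −19 + 5·4
1 = 5·42 − 11·19
1 = −11·187 + 49·42
So 42·49 ≡ 1 (mod 187).

49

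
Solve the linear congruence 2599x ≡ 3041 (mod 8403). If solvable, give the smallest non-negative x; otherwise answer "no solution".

3299

First find gcd(2599, 8403):
8403 = 3·2599 + 606
2599 = 4·606 + 175
606 = 3·175 + 81
175 = 2·81 + 13
81 = 6·13 + 3
13 = 4·3 + 1
3 = 3·1 + 0
gcd = 1, so a unique solution mod 8403 exists.
Back-substitute for the Bézout coefficients:
1 = 13 − 4·3
1 = −4·81 + 25·13
1 = 25·175 − 54·81
1 = −54·606 + 187·175
1 = 187·2599 − 802·606
1 = −802·8403 + 2593·2599
So 2599·(2593) ≡ 1 (mod 8403), giving 2599⁻¹ ≡ 2593.
x ≡ 2599⁻¹·3041 ≡ 2593·3041 ≡ 3299 (mod 8403).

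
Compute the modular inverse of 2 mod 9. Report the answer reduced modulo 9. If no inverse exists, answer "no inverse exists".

Apply the Euclidean algorithm to 9 and 2:
9 = 4×2 + 1
2 = 2×1 + 0
The gcd is 1. Working backward:
1 = 9 − 4·2
Thus 2·(-4) ≡ 1 (mod 9); reducing, -4 mod 9 = 5.

5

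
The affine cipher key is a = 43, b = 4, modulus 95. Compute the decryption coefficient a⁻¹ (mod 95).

42

Extended Euclidean algorithm:
95 = 2·43 + 9
43 = 4·9 + 7
9 = 1·7 + 2
7 = 3·2 + 1
2 = 2·1 + 0
gcd = 1, so the inverse exists. Back-substitute:
1 = 7 − 3·2
1 = −3·9 + 4·7
1 = 4·43 − 19·9
1 = −19·95 + 42·43
So 43·42 ≡ 1 (mod 95).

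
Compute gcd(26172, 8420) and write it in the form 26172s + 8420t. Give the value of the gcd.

Apply Euclid's algorithm to 26172 and 8420:
26172 = 3×8420 + 912
8420 = 9×912 + 212
912 = 4×212 + 64
212 = 3×64 + 20
64 = 3×20 + 4
20 = 5×4 + 0
gcd(26172, 8420) = 4.
Back-substituting:
4 = 64 − 3·20
4 = −3·212 + 10·64
4 = 10·912 − 43·212
4 = −43·8420 + 397·912
4 = 397·26172 − 1234·8420
So 4 = (397)·26172 + (-1234)·8420.

4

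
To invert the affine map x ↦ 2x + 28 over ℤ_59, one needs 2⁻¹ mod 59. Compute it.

30

Extended Euclidean algorithm:
59 = 29×2 + 1
2 = 2×1 + 0
Since gcd(2, 59) = 1, back-substitute to write 1 as a combination:
1 = 59 − 29·2
Hence 2⁻¹ ≡ -29 ≡ 30 (mod 59).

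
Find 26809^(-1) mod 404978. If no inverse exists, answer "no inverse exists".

16239

Extended Euclidean algorithm:
404978 = 15·26809 + 2843
26809 = 9·2843 + 1222
2843 = 2·1222 + 399
1222 = 3·399 + 25
399 = 15·25 + 24
25 = 1·24 + 1
24 = 24·1 + 0
gcd = 1, so the inverse exists. Back-substitute:
1 = 25 − 24
1 = −399 + 16·25
1 = 16·1222 − 49·399
1 = −49·2843 + 114·1222
1 = 114·26809 − 1075·2843
1 = −1075·404978 + 16239·26809
So 26809·16239 ≡ 1 (mod 404978).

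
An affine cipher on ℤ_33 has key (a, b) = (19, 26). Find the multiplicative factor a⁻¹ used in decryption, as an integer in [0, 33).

7

Run Euclid on (33, 19):
33 = 1×19 + 14
19 = 1×14 + 5
14 = 2×5 + 4
5 = 1×4 + 1
4 = 4×1 + 0
The gcd is 1. Working backward:
1 = 5 − 4
1 = −14 + 3·5
1 = 3·19 − 4·14
1 = −4·33 + 7·19
So 19·7 ≡ 1 (mod 33).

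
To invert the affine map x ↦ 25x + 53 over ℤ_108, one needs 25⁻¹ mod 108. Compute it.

13

gcd(108, 25) by repeated division:
108 = 4*25 + 8
25 = 3*8 + 1
8 = 8*1 + 0
The gcd is 1. Working backward:
1 = 25 − 3·8
1 = −3·108 + 13·25
So 25·13 ≡ 1 (mod 108).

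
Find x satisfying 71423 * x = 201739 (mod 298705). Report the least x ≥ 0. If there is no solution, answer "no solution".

no solution

gcd(71423, 298705):
298705 = 4·71423 + 13013
71423 = 5·13013 + 6358
13013 = 2·6358 + 297
6358 = 21·297 + 121
297 = 2·121 + 55
121 = 2·55 + 11
55 = 5·11 + 0
gcd = 11, but 11 ∤ 201739, so the congruence has no solution.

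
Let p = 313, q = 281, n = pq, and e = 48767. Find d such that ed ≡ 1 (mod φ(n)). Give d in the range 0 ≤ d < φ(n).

φ(n) = (p−1)(q−1) = 312·280 = 87360.
Need d with 48767·d ≡ 1 (mod 87360). Apply the extended Euclidean algorithm:
87360 = 1×48767 + 38593
48767 = 1×38593 + 10174
38593 = 3×10174 + 8071
10174 = 1×8071 + 2103
8071 = 3×2103 + 1762
2103 = 1×1762 + 341
1762 = 5×341 + 57
341 = 5×57 + 56
57 = 1×56 + 1
56 = 56×1 + 0
Back-substitute:
1 = 57 − 56
1 = −341 + 6·57
1 = 6·1762 − 31·341
1 = −31·2103 + 37·1762
1 = 37·8071 − 142·2103
1 = −142·10174 + 179·8071
1 = 179·38593 − 679·10174
1 = −679·48767 + 858·38593
1 = 858·87360 − 1537·48767
So 48767·(-1537) ≡ 1 (mod 87360), hence d ≡ -1537 ≡ 85823 (mod 87360).

85823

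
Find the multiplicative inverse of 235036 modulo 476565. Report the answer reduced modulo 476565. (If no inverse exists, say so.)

89911

gcd(476565, 235036) by repeated division:
476565 = 2*235036 + 6493
235036 = 36*6493 + 1288
6493 = 5*1288 + 53
1288 = 24*53 + 16
53 = 3*16 + 5
16 = 3*5 + 1
5 = 5*1 + 0
The gcd is 1. Working backward:
1 = 16 − 3·5
1 = −3·53 + 10·16
1 = 10·1288 − 243·53
1 = −243·6493 + 1225·1288
1 = 1225·235036 − 44343·6493
1 = −44343·476565 + 89911·235036
So 235036·89911 ≡ 1 (mod 476565).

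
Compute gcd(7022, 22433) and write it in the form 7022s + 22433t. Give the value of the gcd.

Repeated division:
22433 = 3·7022 + 1367
7022 = 5·1367 + 187
1367 = 7·187 + 58
187 = 3·58 + 13
58 = 4·13 + 6
13 = 2·6 + 1
6 = 6·1 + 0
gcd(7022, 22433) = 1.
Working backward:
1 = 13 − 2·6
1 = −2·58 + 9·13
1 = 9·187 − 29·58
1 = −29·1367 + 212·187
1 = 212·7022 − 1089·1367
1 = −1089·22433 + 3479·7022
So 1 = (-1089)·22433 + (3479)·7022.

1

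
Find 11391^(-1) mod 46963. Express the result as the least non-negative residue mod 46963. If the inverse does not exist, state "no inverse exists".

7788

gcd(46963, 11391) by repeated division:
46963 = 4*11391 + 1399
11391 = 8*1399 + 199
1399 = 7*199 + 6
199 = 33*6 + 1
6 = 6*1 + 0
The gcd is 1. Working backward:
1 = 199 − 33·6
1 = −33·1399 + 232·199
1 = 232·11391 − 1889·1399
1 = −1889·46963 + 7788·11391
So 11391·7788 ≡ 1 (mod 46963).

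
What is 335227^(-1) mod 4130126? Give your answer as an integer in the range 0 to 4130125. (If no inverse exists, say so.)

gcd(4130126, 335227) by repeated division:
4130126 = 12*335227 + 107402
335227 = 3*107402 + 13021
107402 = 8*13021 + 3234
13021 = 4*3234 + 85
3234 = 38*85 + 4
85 = 21*4 + 1
4 = 4*1 + 0
The gcd is 1. Working backward:
1 = 85 − 21·4
1 = −21·3234 + 799·85
1 = 799·13021 − 3217·3234
1 = −3217·107402 + 26535·13021
1 = 26535·335227 − 82822·107402
1 = −82822·4130126 + 1020399·335227
So 335227·1020399 ≡ 1 (mod 4130126).

1020399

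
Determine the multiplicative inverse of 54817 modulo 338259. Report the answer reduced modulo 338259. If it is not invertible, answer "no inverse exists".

Extended Euclidean algorithm:
338259 = 6×54817 + 9357
54817 = 5×9357 + 8032
9357 = 1×8032 + 1325
8032 = 6×1325 + 82
1325 = 16×82 + 13
82 = 6×13 + 4
13 = 3×4 + 1
4 = 4×1 + 0
The gcd is 1. Working backward:
1 = 13 − 3·4
1 = −3·82 + 19·13
1 = 19·1325 − 307·82
1 = −307·8032 + 1861·1325
1 = 1861·9357 − 2168·8032
1 = −2168·54817 + 12701·9357
1 = 12701·338259 − 78374·54817
So 54817·(-78374) ≡ 1 (mod 338259), and -78374 ≡ 259885 (mod 338259).

259885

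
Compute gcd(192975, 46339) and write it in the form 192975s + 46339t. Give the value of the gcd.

1

Apply Euclid's algorithm to 192975 and 46339:
192975 = 4*46339 + 7619
46339 = 6*7619 + 625
7619 = 12*625 + 119
625 = 5*119 + 30
119 = 3*30 + 29
30 = 1*29 + 1
29 = 29*1 + 0
gcd(192975, 46339) = 1.
Express as a combination:
1 = 30 − 29
1 = −119 + 4·30
1 = 4·625 − 21·119
1 = −21·7619 + 256·625
1 = 256·46339 − 1557·7619
1 = −1557·192975 + 6484·46339
So 1 = (-1557)·192975 + (6484)·46339.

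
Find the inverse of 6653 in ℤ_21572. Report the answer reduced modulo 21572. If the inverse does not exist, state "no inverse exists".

Run Euclid on (21572, 6653):
21572 = 3×6653 + 1613
6653 = 4×1613 + 201
1613 = 8×201 + 5
201 = 40×5 + 1
5 = 5×1 + 0
Since gcd(6653, 21572) = 1, back-substitute to write 1 as a combination:
1 = 201 − 40·5
1 = −40·1613 + 321·201
1 = 321·6653 − 1324·1613
1 = −1324·21572 + 4293·6653
So 6653·4293 ≡ 1 (mod 21572).

4293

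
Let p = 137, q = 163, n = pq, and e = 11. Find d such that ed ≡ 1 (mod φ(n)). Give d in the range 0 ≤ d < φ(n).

2003

φ(n) = (p−1)(q−1) = 136·162 = 22032.
Need d with 11·d ≡ 1 (mod 22032). Apply the extended Euclidean algorithm:
22032 = 2002×11 + 10
11 = 1×10 + 1
10 = 10×1 + 0
Back-substitute:
1 = 11 − 10
1 = −22032 + 2003·11
So 11·2003 ≡ 1 (mod 22032), hence d = 2003.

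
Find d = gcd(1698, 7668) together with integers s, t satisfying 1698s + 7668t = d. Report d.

6

Repeated division:
7668 = 4×1698 + 876
1698 = 1×876 + 822
876 = 1×822 + 54
822 = 15×54 + 12
54 = 4×12 + 6
12 = 2×6 + 0
gcd(1698, 7668) = 6.
Express as a combination:
6 = 54 − 4·12
6 = −4·822 + 61·54
6 = 61·876 − 65·822
6 = −65·1698 + 126·876
6 = 126·7668 − 569·1698
So 6 = (126)·7668 + (-569)·1698.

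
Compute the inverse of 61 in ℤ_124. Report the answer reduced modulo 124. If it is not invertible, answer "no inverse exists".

Extended Euclidean algorithm:
124 = 2·61 + 2
61 = 30·2 + 1
2 = 2·1 + 0
gcd = 1, so the inverse exists. Back-substitute:
1 = 61 − 30·2
1 = −30·124 + 61·61
So 61·61 ≡ 1 (mod 124).

61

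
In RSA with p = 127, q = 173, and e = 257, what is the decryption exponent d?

4385

φ(n) = (p−1)(q−1) = 126·172 = 21672.
Need d with 257·d ≡ 1 (mod 21672). Apply the extended Euclidean algorithm:
21672 = 84·257 + 84
257 = 3·84 + 5
84 = 16·5 + 4
5 = 1·4 + 1
4 = 4·1 + 0
Back-substitute:
1 = 5 − 4
1 = −84 + 17·5
1 = 17·257 − 52·84
1 = −52·21672 + 4385·257
So 257·4385 ≡ 1 (mod 21672), hence d = 4385.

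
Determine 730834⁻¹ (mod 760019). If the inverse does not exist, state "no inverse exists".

no inverse exists

Compute gcd(730834, 760019):
760019 = 1*730834 + 29185
730834 = 25*29185 + 1209
29185 = 24*1209 + 169
1209 = 7*169 + 26
169 = 6*26 + 13
26 = 2*13 + 0
gcd(730834, 760019) = 13 ≠ 1, so 730834 has no multiplicative inverse modulo 760019.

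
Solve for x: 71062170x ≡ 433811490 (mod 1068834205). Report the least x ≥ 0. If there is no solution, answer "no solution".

First find gcd(71062170, 1068834205):
1068834205 = 15*71062170 + 2901655
71062170 = 24*2901655 + 1422450
2901655 = 2*1422450 + 56755
1422450 = 25*56755 + 3575
56755 = 15*3575 + 3130
3575 = 1*3130 + 445
3130 = 7*445 + 15
445 = 29*15 + 10
15 = 1*10 + 5
10 = 2*5 + 0
gcd = 5 and 5 | 433811490, so solutions exist. Divide through by 5: 14212434x ≡ 86762298 (mod 213766841).
Now find 14212434⁻¹ mod 213766841:
213766841 = 15*14212434 + 580331
14212434 = 24*580331 + 284490
580331 = 2*284490 + 11351
284490 = 25*11351 + 715
11351 = 15*715 + 626
715 = 1*626 + 89
626 = 7*89 + 3
89 = 29*3 + 2
3 = 1*2 + 1
2 = 2*1 + 0
Back-substitute:
1 = 3 − 2
1 = −89 + 30·3
1 = 30·626 − 211·89
1 = −211·715 + 241·626
1 = 241·11351 − 3826·715
1 = −3826·284490 + 95891·11351
1 = 95891·580331 − 195608·284490
1 = −195608·14212434 + 4790483·580331
1 = 4790483·213766841 − 72052853·14212434
So 14212434·(-72052853) ≡ 1 (mod 213766841), i.e. 14212434⁻¹ ≡ 141713988.
Then x ≡ 141713988·86762298 ≡ 144027951 (mod 213766841); the smallest non-negative solution is x = 144027951.

144027951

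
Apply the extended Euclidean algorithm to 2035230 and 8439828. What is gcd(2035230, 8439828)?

Euclidean algorithm:
8439828 = 4*2035230 + 298908
2035230 = 6*298908 + 241782
298908 = 1*241782 + 57126
241782 = 4*57126 + 13278
57126 = 4*13278 + 4014
13278 = 3*4014 + 1236
4014 = 3*1236 + 306
1236 = 4*306 + 12
306 = 25*12 + 6
12 = 2*6 + 0
gcd(2035230, 8439828) = 6.
Back-substituting:
6 = 306 − 25·12
6 = −25·1236 + 101·306
6 = 101·4014 − 328·1236
6 = −328·13278 + 1085·4014
6 = 1085·57126 − 4668·13278
6 = −4668·241782 + 19757·57126
6 = 19757·298908 − 24425·241782
6 = −24425·2035230 + 166307·298908
6 = 166307·8439828 − 689653·2035230
So 6 = (166307)·8439828 + (-689653)·2035230.

6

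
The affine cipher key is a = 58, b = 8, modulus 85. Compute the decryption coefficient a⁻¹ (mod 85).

22

Extended Euclidean algorithm:
85 = 1·58 + 27
58 = 2·27 + 4
27 = 6·4 + 3
4 = 1·3 + 1
3 = 3·1 + 0
The gcd is 1. Working backward:
1 = 4 − 3
1 = −27 + 7·4
1 = 7·58 − 15·27
1 = −15·85 + 22·58
So 58·22 ≡ 1 (mod 85).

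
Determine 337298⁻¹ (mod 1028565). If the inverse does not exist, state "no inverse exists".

Run Euclid on (1028565, 337298):
1028565 = 3·337298 + 16671
337298 = 20·16671 + 3878
16671 = 4·3878 + 1159
3878 = 3·1159 + 401
1159 = 2·401 + 357
401 = 1·357 + 44
357 = 8·44 + 5
44 = 8·5 + 4
5 = 1·4 + 1
4 = 4·1 + 0
The gcd is 1. Working backward:
1 = 5 − 4
1 = −44 + 9·5
1 = 9·357 − 73·44
1 = −73·401 + 82·357
1 = 82·1159 − 237·401
1 = −237·3878 + 793·1159
1 = 793·16671 − 3409·3878
1 = −3409·337298 + 68973·16671
1 = 68973·1028565 − 210328·337298
Thus 337298·(-210328) ≡ 1 (mod 1028565); reducing, -210328 mod 1028565 = 818237.

818237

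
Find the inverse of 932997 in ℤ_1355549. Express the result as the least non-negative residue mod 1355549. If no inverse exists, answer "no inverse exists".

no inverse exists

Euclidean algorithm on 1355549, 932997:
1355549 = 1·932997 + 422552
932997 = 2·422552 + 87893
422552 = 4·87893 + 70980
87893 = 1·70980 + 16913
70980 = 4·16913 + 3328
16913 = 5·3328 + 273
3328 = 12·273 + 52
273 = 5·52 + 13
52 = 4·13 + 0
The gcd is 13, not 1, hence no inverse exists.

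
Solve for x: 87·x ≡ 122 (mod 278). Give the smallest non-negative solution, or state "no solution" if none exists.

142

First find gcd(87, 278):
278 = 3*87 + 17
87 = 5*17 + 2
17 = 8*2 + 1
2 = 2*1 + 0
gcd = 1, so a unique solution mod 278 exists.
Back-substitute for the Bézout coefficients:
1 = 17 − 8·2
1 = −8·87 + 41·17
1 = 41·278 − 131·87
So 87·(-131) ≡ 1 (mod 278), giving 87⁻¹ ≡ 147.
x ≡ 87⁻¹·122 ≡ 147·122 ≡ 142 (mod 278).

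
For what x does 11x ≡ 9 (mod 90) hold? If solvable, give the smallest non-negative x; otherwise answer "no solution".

First find gcd(11, 90):
90 = 8*11 + 2
11 = 5*2 + 1
2 = 2*1 + 0
gcd = 1, so a unique solution mod 90 exists.
Back-substitute for the Bézout coefficients:
1 = 11 − 5·2
1 = −5·90 + 41·11
So 11·(41) ≡ 1 (mod 90), giving 11⁻¹ ≡ 41.
x ≡ 11⁻¹·9 ≡ 41·9 ≡ 9 (mod 90).

9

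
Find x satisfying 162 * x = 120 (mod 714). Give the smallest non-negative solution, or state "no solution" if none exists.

36

First find gcd(162, 714):
714 = 4·162 + 66
162 = 2·66 + 30
66 = 2·30 + 6
30 = 5·6 + 0
gcd = 6 and 6 | 120, so solutions exist. Divide through by 6: 27x ≡ 20 (mod 119).
Now find 27⁻¹ mod 119:
119 = 4*27 + 11
27 = 2*11 + 5
11 = 2*5 + 1
5 = 5*1 + 0
Back-substitute:
1 = 11 − 2·5
1 = −2·27 + 5·11
1 = 5·119 − 22·27
So 27·(-22) ≡ 1 (mod 119), i.e. 27⁻¹ ≡ 97.
Then x ≡ 97·20 ≡ 36 (mod 119); the smallest non-negative solution is x = 36.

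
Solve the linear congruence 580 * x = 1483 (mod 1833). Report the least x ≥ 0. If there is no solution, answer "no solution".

31

First find gcd(580, 1833):
1833 = 3·580 + 93
580 = 6·93 + 22
93 = 4·22 + 5
22 = 4·5 + 2
5 = 2·2 + 1
2 = 2·1 + 0
gcd = 1, so a unique solution mod 1833 exists.
Back-substitute for the Bézout coefficients:
1 = 5 − 2·2
1 = −2·22 + 9·5
1 = 9·93 − 38·22
1 = −38·580 + 237·93
1 = 237·1833 − 749·580
So 580·(-749) ≡ 1 (mod 1833), giving 580⁻¹ ≡ 1084.
x ≡ 580⁻¹·1483 ≡ 1084·1483 ≡ 31 (mod 1833).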